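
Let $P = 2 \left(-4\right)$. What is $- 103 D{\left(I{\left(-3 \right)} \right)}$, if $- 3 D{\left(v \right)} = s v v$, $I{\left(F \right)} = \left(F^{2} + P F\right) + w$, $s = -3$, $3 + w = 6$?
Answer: $-133488$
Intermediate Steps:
$w = 3$ ($w = -3 + 6 = 3$)
$P = -8$
$I{\left(F \right)} = 3 + F^{2} - 8 F$ ($I{\left(F \right)} = \left(F^{2} - 8 F\right) + 3 = 3 + F^{2} - 8 F$)
$D{\left(v \right)} = v^{2}$ ($D{\left(v \right)} = - \frac{- 3 v v}{3} = - \frac{\left(-3\right) v^{2}}{3} = v^{2}$)
$- 103 D{\left(I{\left(-3 \right)} \right)} = - 103 \left(3 + \left(-3\right)^{2} - -24\right)^{2} = - 103 \left(3 + 9 + 24\right)^{2} = - 103 \cdot 36^{2} = \left(-103\right) 1296 = -133488$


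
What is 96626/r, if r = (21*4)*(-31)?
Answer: -48313/1302 ≈ -37.107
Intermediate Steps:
r = -2604 (r = 84*(-31) = -2604)
96626/r = 96626/(-2604) = 96626*(-1/2604) = -48313/1302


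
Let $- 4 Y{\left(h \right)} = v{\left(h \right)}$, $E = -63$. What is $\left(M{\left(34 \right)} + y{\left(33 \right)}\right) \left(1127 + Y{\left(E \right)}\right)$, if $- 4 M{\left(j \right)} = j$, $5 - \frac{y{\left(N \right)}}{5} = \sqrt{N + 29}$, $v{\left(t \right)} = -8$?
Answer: $\frac{37257}{2} - 5645 \sqrt{62} \approx -25820.0$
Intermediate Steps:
$Y{\left(h \right)} = 2$ ($Y{\left(h \right)} = \left(- \frac{1}{4}\right) \left(-8\right) = 2$)
$y{\left(N \right)} = 25 - 5 \sqrt{29 + N}$ ($y{\left(N \right)} = 25 - 5 \sqrt{N + 29} = 25 - 5 \sqrt{29 + N}$)
$M{\left(j \right)} = - \frac{j}{4}$
$\left(M{\left(34 \right)} + y{\left(33 \right)}\right) \left(1127 + Y{\left(E \right)}\right) = \left(\left(- \frac{1}{4}\right) 34 + \left(25 - 5 \sqrt{29 + 33}\right)\right) \left(1127 + 2\right) = \left(- \frac{17}{2} + \left(25 - 5 \sqrt{62}\right)\right) 1129 = \left(\frac{33}{2} - 5 \sqrt{62}\right) 1129 = \frac{37257}{2} - 5645 \sqrt{62}$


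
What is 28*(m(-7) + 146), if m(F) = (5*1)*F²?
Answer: 10948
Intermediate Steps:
m(F) = 5*F²
28*(m(-7) + 146) = 28*(5*(-7)² + 146) = 28*(5*49 + 146) = 28*(245 + 146) = 28*391 = 10948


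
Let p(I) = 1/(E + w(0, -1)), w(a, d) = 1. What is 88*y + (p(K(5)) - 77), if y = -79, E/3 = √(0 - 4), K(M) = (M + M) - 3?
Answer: -260072/37 - 6*I/37 ≈ -7029.0 - 0.16216*I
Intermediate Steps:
K(M) = -3 + 2*M (K(M) = 2*M - 3 = -3 + 2*M)
E = 6*I (E = 3*√(0 - 4) = 3*√(-4) = 3*(2*I) = 6*I ≈ 6.0*I)
p(I) = (1 - 6*I)/37 (p(I) = 1/(6*I + 1) = 1/(1 + 6*I) = (1 - 6*I)/37)
88*y + (p(K(5)) - 77) = 88*(-79) + ((1/37 - 6*I/37) - 77) = -6952 + (-2848/37 - 6*I/37) = -260072/37 - 6*I/37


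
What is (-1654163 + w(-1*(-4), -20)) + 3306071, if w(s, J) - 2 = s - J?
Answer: 1651934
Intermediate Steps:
w(s, J) = 2 + s - J (w(s, J) = 2 + (s - J) = 2 + s - J)
(-1654163 + w(-1*(-4), -20)) + 3306071 = (-1654163 + (2 - 1*(-4) - 1*(-20))) + 3306071 = (-1654163 + (2 + 4 + 20)) + 3306071 = (-1654163 + 26) + 3306071 = -1654137 + 3306071 = 1651934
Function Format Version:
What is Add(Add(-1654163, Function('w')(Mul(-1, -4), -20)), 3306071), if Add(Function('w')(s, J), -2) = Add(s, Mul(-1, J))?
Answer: 1651934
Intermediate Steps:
Function('w')(s, J) = Add(2, s, Mul(-1, J)) (Function('w')(s, J) = Add(2, Add(s, Mul(-1, J))) = Add(2, s, Mul(-1, J)))
Add(Add(-1654163, Function('w')(Mul(-1, -4), -20)), 3306071) = Add(Add(-1654163, Add(2, Mul(-1, -4), Mul(-1, -20))), 3306071) = Add(Add(-1654163, Add(2, 4, 20)), 3306071) = Add(Add(-1654163, 26), 3306071) = Add(-1654137, 3306071) = 1651934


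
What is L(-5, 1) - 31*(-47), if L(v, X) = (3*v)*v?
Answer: 1532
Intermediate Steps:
L(v, X) = 3*v**2
L(-5, 1) - 31*(-47) = 3*(-5)**2 - 31*(-47) = 3*25 + 1457 = 75 + 1457 = 1532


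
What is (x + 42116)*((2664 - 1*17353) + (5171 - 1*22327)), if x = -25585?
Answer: -526429695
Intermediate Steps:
(x + 42116)*((2664 - 1*17353) + (5171 - 1*22327)) = (-25585 + 42116)*((2664 - 1*17353) + (5171 - 1*22327)) = 16531*((2664 - 17353) + (5171 - 22327)) = 16531*(-14689 - 17156) = 16531*(-31845) = -526429695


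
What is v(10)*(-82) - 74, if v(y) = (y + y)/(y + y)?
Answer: -156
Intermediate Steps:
v(y) = 1 (v(y) = (2*y)/((2*y)) = (2*y)*(1/(2*y)) = 1)
v(10)*(-82) - 74 = 1*(-82) - 74 = -82 - 74 = -156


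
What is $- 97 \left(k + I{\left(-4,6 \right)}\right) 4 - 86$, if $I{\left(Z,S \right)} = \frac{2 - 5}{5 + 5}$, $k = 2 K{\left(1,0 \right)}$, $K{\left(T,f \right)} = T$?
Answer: $- \frac{3728}{5} \approx -745.6$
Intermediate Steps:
$k = 2$ ($k = 2 \cdot 1 = 2$)
$I{\left(Z,S \right)} = - \frac{3}{10}$
$- 97 \left(k + I{\left(-4,6 \right)}\right) 4 - 86 = - 97 \left(2 - \frac{3}{10}\right) 4 - 86 = - 97 \cdot \frac{17}{10} \cdot 4 - 86 = \left(-97\right) \frac{34}{5} - 86 = - \frac{3298}{5} - 86 = - \frac{3728}{5}$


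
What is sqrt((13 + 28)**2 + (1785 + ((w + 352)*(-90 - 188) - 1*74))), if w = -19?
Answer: I*sqrt(89182) ≈ 298.63*I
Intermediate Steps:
sqrt((13 + 28)**2 + (1785 + ((w + 352)*(-90 - 188) - 1*74))) = sqrt((13 + 28)**2 + (1785 + ((-19 + 352)*(-90 - 188) - 1*74))) = sqrt(41**2 + (1785 + (333*(-278) - 74))) = sqrt(1681 + (1785 + (-92574 - 74))) = sqrt(1681 + (1785 - 92648)) = sqrt(1681 - 90863) = sqrt(-89182) = I*sqrt(89182)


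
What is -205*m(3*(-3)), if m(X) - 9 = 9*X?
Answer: 14760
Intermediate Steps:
m(X) = 9 + 9*X
-205*m(3*(-3)) = -205*(9 + 9*(3*(-3))) = -205*(9 + 9*(-9)) = -205*(9 - 81) = -205*(-72) = 14760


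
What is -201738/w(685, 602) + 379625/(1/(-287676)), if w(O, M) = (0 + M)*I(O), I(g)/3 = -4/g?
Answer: -131487614774245/1204 ≈ -1.0921e+11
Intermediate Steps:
I(g) = -12/g (I(g) = 3*(-4/g) = -12/g)
w(O, M) = -12*M/O (w(O, M) = (0 + M)*(-12/O) = M*(-12/O) = -12*M/O)
-201738/w(685, 602) + 379625/(1/(-287676)) = -201738/((-12*602/685)) + 379625/(1/(-287676)) = -201738/((-12*602*1/685)) + 379625/(-1/287676) = -201738/(-7224/685) + 379625*(-287676) = -201738*(-685/7224) - 109209001500 = 23031755/1204 - 109209001500 = -131487614774245/1204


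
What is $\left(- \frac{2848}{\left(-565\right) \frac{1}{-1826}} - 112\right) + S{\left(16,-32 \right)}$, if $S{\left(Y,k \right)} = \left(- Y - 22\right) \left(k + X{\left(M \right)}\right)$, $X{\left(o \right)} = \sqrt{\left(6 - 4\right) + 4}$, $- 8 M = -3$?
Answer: $- \frac{4576688}{565} - 38 \sqrt{6} \approx -8193.4$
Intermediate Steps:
$M = \frac{3}{8}$ ($M = \left(- \frac{1}{8}\right) \left(-3\right) = \frac{3}{8} \approx 0.375$)
$X{\left(o \right)} = \sqrt{6}$ ($X{\left(o \right)} = \sqrt{\left(6 - 4\right) + 4} = \sqrt{2 + 4} = \sqrt{6}$)
$S{\left(Y,k \right)} = \left(-22 - Y\right) \left(k + \sqrt{6}\right)$ ($S{\left(Y,k \right)} = \left(- Y - 22\right) \left(k + \sqrt{6}\right) = \left(-22 - Y\right) \left(k + \sqrt{6}\right)$)
$\left(- \frac{2848}{\left(-565\right) \frac{1}{-1826}} - 112\right) + S{\left(16,-32 \right)} = \left(- \frac{2848}{\left(-565\right) \frac{1}{-1826}} - 112\right) - \left(-704 - 512 + 38 \sqrt{6}\right) = \left(- \frac{2848}{\left(-565\right) \left(- \frac{1}{1826}\right)} - 112\right) + \left(704 - 22 \sqrt{6} + 512 - 16 \sqrt{6}\right) = \left(- \frac{2848}{\frac{565}{1826}} - 112\right) + \left(1216 - 38 \sqrt{6}\right) = \left(\left(-2848\right) \frac{1826}{565} - 112\right) + \left(1216 - 38 \sqrt{6}\right) = \left(- \frac{5200448}{565} - 112\right) + \left(1216 - 38 \sqrt{6}\right) = - \frac{5263728}{565} + \left(1216 - 38 \sqrt{6}\right) = - \frac{4576688}{565} - 38 \sqrt{6}$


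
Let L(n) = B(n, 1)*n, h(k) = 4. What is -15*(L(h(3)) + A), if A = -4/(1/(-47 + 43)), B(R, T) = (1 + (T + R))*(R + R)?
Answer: -3120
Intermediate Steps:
B(R, T) = 2*R*(1 + R + T) (B(R, T) = (1 + (R + T))*(2*R) = (1 + R + T)*(2*R) = 2*R*(1 + R + T))
L(n) = 2*n**2*(2 + n) (L(n) = (2*n*(1 + n + 1))*n = (2*n*(2 + n))*n = 2*n**2*(2 + n))
A = 16 (A = -4/(1/(-4)) = -4/(-1/4) = -4*(-4) = 16)
-15*(L(h(3)) + A) = -15*(2*4**2*(2 + 4) + 16) = -15*(2*16*6 + 16) = -15*(192 + 16) = -15*208 = -3120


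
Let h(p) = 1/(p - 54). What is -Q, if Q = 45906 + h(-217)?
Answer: -12440525/271 ≈ -45906.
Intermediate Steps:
h(p) = 1/(-54 + p)
Q = 12440525/271 (Q = 45906 + 1/(-54 - 217) = 45906 + 1/(-271) = 45906 - 1/271 = 12440525/271 ≈ 45906.)
-Q = -1*12440525/271 = -12440525/271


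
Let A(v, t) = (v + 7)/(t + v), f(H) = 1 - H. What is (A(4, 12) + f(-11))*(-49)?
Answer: -9947/16 ≈ -621.69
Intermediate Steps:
A(v, t) = (7 + v)/(t + v)
(A(4, 12) + f(-11))*(-49) = ((7 + 4)/(12 + 4) + (1 - 1*(-11)))*(-49) = (11/16 + (1 + 11))*(-49) = ((1/16)*11 + 12)*(-49) = (11/16 + 12)*(-49) = (203/16)*(-49) = -9947/16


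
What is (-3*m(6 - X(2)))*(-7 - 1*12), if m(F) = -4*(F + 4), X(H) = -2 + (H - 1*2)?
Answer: -2736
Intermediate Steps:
X(H) = -4 + H (X(H) = -2 + (H - 2) = -2 + (-2 + H) = -4 + H)
m(F) = -16 - 4*F (m(F) = -4*(4 + F) = -16 - 4*F)
(-3*m(6 - X(2)))*(-7 - 1*12) = (-3*(-16 - 4*(6 - (-4 + 2))))*(-7 - 1*12) = (-3*(-16 - 4*(6 - 1*(-2))))*(-7 - 12) = -3*(-16 - 4*(6 + 2))*(-19) = -3*(-16 - 4*8)*(-19) = -3*(-16 - 32)*(-19) = -3*(-48)*(-19) = 144*(-19) = -2736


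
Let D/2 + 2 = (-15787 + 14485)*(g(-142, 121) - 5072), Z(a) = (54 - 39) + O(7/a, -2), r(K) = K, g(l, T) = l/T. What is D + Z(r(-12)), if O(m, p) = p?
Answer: 1598476905/121 ≈ 1.3211e+7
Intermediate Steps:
g(l, T) = l/T
Z(a) = 13 (Z(a) = (54 - 39) - 2 = 15 - 2 = 13)
D = 1598475332/121 (D = -4 + 2*((-15787 + 14485)*(-142/121 - 5072)) = -4 + 2*(-1302*(-142*1/121 - 5072)) = -4 + 2*(-1302*(-142/121 - 5072)) = -4 + 2*(-1302*(-613854/121)) = -4 + 2*(799237908/121) = -4 + 1598475816/121 = 1598475332/121 ≈ 1.3211e+7)
D + Z(r(-12)) = 1598475332/121 + 13 = 1598476905/121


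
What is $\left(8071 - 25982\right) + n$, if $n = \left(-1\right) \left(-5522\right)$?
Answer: $-12389$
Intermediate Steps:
$n = 5522$
$\left(8071 - 25982\right) + n = \left(8071 - 25982\right) + 5522 = -17911 + 5522 = -12389$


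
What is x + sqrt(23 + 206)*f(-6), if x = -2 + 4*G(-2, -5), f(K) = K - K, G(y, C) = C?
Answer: -22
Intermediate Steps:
f(K) = 0
x = -22 (x = -2 + 4*(-5) = -2 - 20 = -22)
x + sqrt(23 + 206)*f(-6) = -22 + sqrt(23 + 206)*0 = -22 + sqrt(229)*0 = -22 + 0 = -22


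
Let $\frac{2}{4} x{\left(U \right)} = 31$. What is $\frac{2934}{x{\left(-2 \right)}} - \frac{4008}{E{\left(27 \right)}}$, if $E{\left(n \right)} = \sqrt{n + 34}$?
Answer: $\frac{1467}{31} - \frac{4008 \sqrt{61}}{61} \approx -465.85$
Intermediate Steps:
$x{\left(U \right)} = 62$ ($x{\left(U \right)} = 2 \cdot 31 = 62$)
$E{\left(n \right)} = \sqrt{34 + n}$
$\frac{2934}{x{\left(-2 \right)}} - \frac{4008}{E{\left(27 \right)}} = \frac{2934}{62} - \frac{4008}{\sqrt{34 + 27}} = 2934 \cdot \frac{1}{62} - \frac{4008}{\sqrt{61}} = \frac{1467}{31} - 4008 \frac{\sqrt{61}}{61} = \frac{1467}{31} - \frac{4008 \sqrt{61}}{61}$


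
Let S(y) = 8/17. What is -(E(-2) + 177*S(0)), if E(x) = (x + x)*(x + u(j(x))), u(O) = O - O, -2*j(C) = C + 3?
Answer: -1552/17 ≈ -91.294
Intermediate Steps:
S(y) = 8/17 (S(y) = 8*(1/17) = 8/17)
j(C) = -3/2 - C/2 (j(C) = -(C + 3)/2 = -(3 + C)/2 = -3/2 - C/2)
u(O) = 0
E(x) = 2*x² (E(x) = (x + x)*(x + 0) = (2*x)*x = 2*x²)
-(E(-2) + 177*S(0)) = -(2*(-2)² + 177*(8/17)) = -(2*4 + 1416/17) = -(8 + 1416/17) = -1*1552/17 = -1552/17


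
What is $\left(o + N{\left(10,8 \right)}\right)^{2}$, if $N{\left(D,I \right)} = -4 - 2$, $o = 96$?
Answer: $8100$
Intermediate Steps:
$N{\left(D,I \right)} = -6$ ($N{\left(D,I \right)} = -4 - 2 = -6$)
$\left(o + N{\left(10,8 \right)}\right)^{2} = \left(96 - 6\right)^{2} = 90^{2} = 8100$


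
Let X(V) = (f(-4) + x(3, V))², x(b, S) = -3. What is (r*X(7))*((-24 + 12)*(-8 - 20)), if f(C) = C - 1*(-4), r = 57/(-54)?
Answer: -3192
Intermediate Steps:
r = -19/18 (r = 57*(-1/54) = -19/18 ≈ -1.0556)
f(C) = 4 + C (f(C) = C + 4 = 4 + C)
X(V) = 9 (X(V) = ((4 - 4) - 3)² = (0 - 3)² = (-3)² = 9)
(r*X(7))*((-24 + 12)*(-8 - 20)) = (-19/18*9)*((-24 + 12)*(-8 - 20)) = -(-114)*(-28) = -19/2*336 = -3192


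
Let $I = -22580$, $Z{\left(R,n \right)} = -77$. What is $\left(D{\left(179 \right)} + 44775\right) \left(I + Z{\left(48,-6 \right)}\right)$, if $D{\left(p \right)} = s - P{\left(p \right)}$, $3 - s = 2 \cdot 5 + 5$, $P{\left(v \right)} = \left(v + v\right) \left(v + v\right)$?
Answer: $1889616457$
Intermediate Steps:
$P{\left(v \right)} = 4 v^{2}$ ($P{\left(v \right)} = 2 v 2 v = 4 v^{2}$)
$s = -12$ ($s = 3 - \left(2 \cdot 5 + 5\right) = 3 - \left(10 + 5\right) = 3 - 15 = -12$)
$D{\left(p \right)} = -12 - 4 p^{2}$
$\left(D{\left(179 \right)} + 44775\right) \left(I + Z{\left(48,-6 \right)}\right) = \left(\left(-12 - 4 \cdot 179^{2}\right) + 44775\right) \left(-22580 - 77\right) = \left(\left(-12 - 128164\right) + 44775\right) \left(-22657\right) = \left(-128176 + 44775\right) \left(-22657\right) = \left(-83401\right) \left(-22657\right) = 1889616457$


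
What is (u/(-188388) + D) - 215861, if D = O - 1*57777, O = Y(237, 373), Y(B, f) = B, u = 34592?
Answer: -12876375545/47097 ≈ -2.7340e+5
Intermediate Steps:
O = 237
D = -57540 (D = 237 - 1*57777 = 237 - 57777 = -57540)
(u/(-188388) + D) - 215861 = (34592/(-188388) - 57540) - 215861 = (34592*(-1/188388) - 57540) - 215861 = (-8648/47097 - 57540) - 215861 = -2709970028/47097 - 215861 = -12876375545/47097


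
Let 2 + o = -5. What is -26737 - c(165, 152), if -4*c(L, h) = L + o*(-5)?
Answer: -26687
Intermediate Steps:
o = -7 (o = -2 - 5 = -7)
c(L, h) = -35/4 - L/4 (c(L, h) = -(L - 7*(-5))/4 = -(L + 35)/4 = -(35 + L)/4 = -35/4 - L/4)
-26737 - c(165, 152) = -26737 - (-35/4 - 1/4*165) = -26737 - (-35/4 - 165/4) = -26737 - 1*(-50) = -26737 + 50 = -26687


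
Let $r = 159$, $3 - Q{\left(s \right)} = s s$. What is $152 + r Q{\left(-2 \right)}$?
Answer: $-7$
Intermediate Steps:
$Q{\left(s \right)} = 3 - s^{2}$ ($Q{\left(s \right)} = 3 - s s = 3 - s^{2}$)
$152 + r Q{\left(-2 \right)} = 152 + 159 \left(3 - \left(-2\right)^{2}\right) = 152 + 159 \left(3 - 4\right) = 152 + 159 \left(-1\right) = 152 - 159 = -7$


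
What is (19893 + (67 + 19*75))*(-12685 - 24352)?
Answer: -792036245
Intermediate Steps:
(19893 + (67 + 19*75))*(-12685 - 24352) = (19893 + (67 + 1425))*(-37037) = (19893 + 1492)*(-37037) = 21385*(-37037) = -792036245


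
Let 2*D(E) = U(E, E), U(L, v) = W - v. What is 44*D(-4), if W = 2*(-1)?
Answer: 44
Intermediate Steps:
W = -2
U(L, v) = -2 - v
D(E) = -1 - E/2 (D(E) = (-2 - E)/2 = -1 - E/2)
44*D(-4) = 44*(-1 - ½*(-4)) = 44*(-1 + 2) = 44*1 = 44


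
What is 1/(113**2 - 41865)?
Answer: -1/29096 ≈ -3.4369e-5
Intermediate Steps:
1/(113**2 - 41865) = 1/(12769 - 41865) = 1/(-29096) = -1/29096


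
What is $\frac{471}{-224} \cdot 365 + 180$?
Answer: $- \frac{131595}{224} \approx -587.48$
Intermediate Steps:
$\frac{471}{-224} \cdot 365 + 180 = 471 \left(- \frac{1}{224}\right) 365 + 180 = \left(- \frac{471}{224}\right) 365 + 180 = - \frac{171915}{224} + 180 = - \frac{131595}{224}$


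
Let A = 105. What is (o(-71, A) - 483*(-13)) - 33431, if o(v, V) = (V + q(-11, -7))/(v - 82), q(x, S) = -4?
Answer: -4154357/153 ≈ -27153.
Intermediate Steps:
o(v, V) = (-4 + V)/(-82 + v) (o(v, V) = (V - 4)/(v - 82) = (-4 + V)/(-82 + v))
(o(-71, A) - 483*(-13)) - 33431 = ((-4 + 105)/(-82 - 71) - 483*(-13)) - 33431 = (101/(-153) + 6279) - 33431 = (-1/153*101 + 6279) - 33431 = (-101/153 + 6279) - 33431 = 960586/153 - 33431 = -4154357/153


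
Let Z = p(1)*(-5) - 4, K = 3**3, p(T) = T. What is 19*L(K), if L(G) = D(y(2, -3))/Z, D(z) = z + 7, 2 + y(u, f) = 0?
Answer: -95/9 ≈ -10.556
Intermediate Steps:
y(u, f) = -2 (y(u, f) = -2 + 0 = -2)
K = 27
D(z) = 7 + z
Z = -9 (Z = 1*(-5) - 4 = -5 - 4 = -9)
L(G) = -5/9 (L(G) = (7 - 2)/(-9) = 5*(-1/9) = -5/9)
19*L(K) = 19*(-5/9) = -95/9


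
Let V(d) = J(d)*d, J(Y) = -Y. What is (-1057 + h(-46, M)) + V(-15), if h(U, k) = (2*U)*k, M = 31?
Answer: -4134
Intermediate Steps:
h(U, k) = 2*U*k
V(d) = -d² (V(d) = (-d)*d = -d²)
(-1057 + h(-46, M)) + V(-15) = (-1057 + 2*(-46)*31) - 1*(-15)² = (-1057 - 2852) - 1*225 = -3909 - 225 = -4134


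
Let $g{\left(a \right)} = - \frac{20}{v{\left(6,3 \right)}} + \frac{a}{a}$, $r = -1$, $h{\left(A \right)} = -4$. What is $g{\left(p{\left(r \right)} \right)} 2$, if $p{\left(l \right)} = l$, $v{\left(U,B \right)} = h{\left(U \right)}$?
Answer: $12$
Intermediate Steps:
$v{\left(U,B \right)} = -4$
$g{\left(a \right)} = 6$ ($g{\left(a \right)} = - \frac{20}{-4} + \frac{a}{a} = \left(-20\right) \left(- \frac{1}{4}\right) + 1 = 5 + 1 = 6$)
$g{\left(p{\left(r \right)} \right)} 2 = 6 \cdot 2 = 12$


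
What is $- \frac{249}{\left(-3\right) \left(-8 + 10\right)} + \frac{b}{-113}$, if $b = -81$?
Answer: $\frac{9541}{226} \approx 42.217$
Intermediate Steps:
$- \frac{249}{\left(-3\right) \left(-8 + 10\right)} + \frac{b}{-113} = - \frac{249}{\left(-3\right) \left(-8 + 10\right)} - \frac{81}{-113} = - \frac{249}{\left(-3\right) 2} - - \frac{81}{113} = - \frac{249}{-6} + \frac{81}{113} = \left(-249\right) \left(- \frac{1}{6}\right) + \frac{81}{113} = \frac{83}{2} + \frac{81}{113} = \frac{9541}{226}$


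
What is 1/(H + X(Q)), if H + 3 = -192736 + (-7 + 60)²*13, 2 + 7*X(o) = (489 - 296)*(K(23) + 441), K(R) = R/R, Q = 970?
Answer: -7/1008250 ≈ -6.9427e-6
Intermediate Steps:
K(R) = 1
X(o) = 85304/7 (X(o) = -2/7 + ((489 - 296)*(1 + 441))/7 = -2/7 + (193*442)/7 = -2/7 + (⅐)*85306 = -2/7 + 85306/7 = 85304/7)
H = -156222 (H = -3 + (-192736 + (-7 + 60)²*13) = -3 + (-192736 + 53²*13) = -3 + (-192736 + 2809*13) = -3 + (-192736 + 36517) = -3 - 156219 = -156222)
1/(H + X(Q)) = 1/(-156222 + 85304/7) = 1/(-1008250/7) = -7/1008250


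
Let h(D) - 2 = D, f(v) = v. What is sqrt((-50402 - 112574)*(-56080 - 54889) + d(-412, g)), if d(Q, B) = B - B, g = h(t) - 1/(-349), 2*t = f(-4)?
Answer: 4*sqrt(1130330234) ≈ 1.3448e+5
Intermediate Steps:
t = -2 (t = (1/2)*(-4) = -2)
h(D) = 2 + D
g = 1/349 (g = (2 - 2) - 1/(-349) = 0 - 1*(-1/349) = 0 + 1/349 = 1/349 ≈ 0.0028653)
d(Q, B) = 0
sqrt((-50402 - 112574)*(-56080 - 54889) + d(-412, g)) = sqrt((-50402 - 112574)*(-56080 - 54889) + 0) = sqrt(-162976*(-110969) + 0) = sqrt(18085283744 + 0) = sqrt(18085283744) = 4*sqrt(1130330234)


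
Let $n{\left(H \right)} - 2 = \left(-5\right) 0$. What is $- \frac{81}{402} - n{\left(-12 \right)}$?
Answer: $- \frac{295}{134} \approx -2.2015$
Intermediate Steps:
$n{\left(H \right)} = 2$ ($n{\left(H \right)} = 2 - 0 = 2 + 0 = 2$)
$- \frac{81}{402} - n{\left(-12 \right)} = - \frac{81}{402} - 2 = \left(-81\right) \frac{1}{402} - 2 = - \frac{27}{134} - 2 = - \frac{295}{134}$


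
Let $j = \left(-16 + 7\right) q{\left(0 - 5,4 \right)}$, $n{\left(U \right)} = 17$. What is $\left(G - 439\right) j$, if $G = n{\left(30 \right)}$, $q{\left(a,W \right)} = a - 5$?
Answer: $-37980$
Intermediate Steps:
$q{\left(a,W \right)} = -5 + a$
$G = 17$
$j = 90$ ($j = \left(-16 + 7\right) \left(-5 + \left(0 - 5\right)\right) = - 9 \left(-5 - 5\right) = \left(-9\right) \left(-10\right) = 90$)
$\left(G - 439\right) j = \left(17 - 439\right) 90 = \left(-422\right) 90 = -37980$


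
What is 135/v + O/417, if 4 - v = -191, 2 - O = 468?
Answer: -2305/5421 ≈ -0.42520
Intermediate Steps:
O = -466 (O = 2 - 1*468 = 2 - 468 = -466)
v = 195 (v = 4 - 1*(-191) = 4 + 191 = 195)
135/v + O/417 = 135/195 - 466/417 = 135*(1/195) - 466*1/417 = 9/13 - 466/417 = -2305/5421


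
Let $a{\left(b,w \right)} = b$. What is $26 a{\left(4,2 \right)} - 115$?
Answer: $-11$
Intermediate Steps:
$26 a{\left(4,2 \right)} - 115 = 26 \cdot 4 - 115 = 104 - 115 = -11$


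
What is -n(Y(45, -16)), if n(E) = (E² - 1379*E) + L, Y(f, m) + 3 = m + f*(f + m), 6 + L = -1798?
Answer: 121402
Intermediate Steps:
L = -1804 (L = -6 - 1798 = -1804)
Y(f, m) = -3 + m + f*(f + m) (Y(f, m) = -3 + (m + f*(f + m)) = -3 + m + f*(f + m))
n(E) = -1804 + E² - 1379*E (n(E) = (E² - 1379*E) - 1804 = -1804 + E² - 1379*E)
-n(Y(45, -16)) = -(-1804 + (-3 - 16 + 45² + 45*(-16))² - 1379*(-3 - 16 + 45² + 45*(-16))) = -(-1804 + (-3 - 16 + 2025 - 720)² - 1379*(-3 - 16 + 2025 - 720)) = -(-1804 + 1286² - 1379*1286) = -(-1804 + 1653796 - 1773394) = -1*(-121402) = 121402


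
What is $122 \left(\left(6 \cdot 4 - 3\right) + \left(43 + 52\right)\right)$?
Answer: $14152$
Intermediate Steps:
$122 \left(\left(6 \cdot 4 - 3\right) + \left(43 + 52\right)\right) = 122 \left(\left(24 - 3\right) + 95\right) = 122 \left(21 + 95\right) = 122 \cdot 116 = 14152$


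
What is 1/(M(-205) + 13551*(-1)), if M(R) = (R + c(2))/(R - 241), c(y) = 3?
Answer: -223/3021772 ≈ -7.3798e-5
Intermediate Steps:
M(R) = (3 + R)/(-241 + R) (M(R) = (R + 3)/(R - 241) = (3 + R)/(-241 + R))
1/(M(-205) + 13551*(-1)) = 1/((3 - 205)/(-241 - 205) + 13551*(-1)) = 1/(-202/(-446) - 13551) = 1/(-1/446*(-202) - 13551) = 1/(101/223 - 13551) = 1/(-3021772/223) = -223/3021772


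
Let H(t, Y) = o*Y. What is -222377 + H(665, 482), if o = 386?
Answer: -36325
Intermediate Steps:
H(t, Y) = 386*Y
-222377 + H(665, 482) = -222377 + 386*482 = -222377 + 186052 = -36325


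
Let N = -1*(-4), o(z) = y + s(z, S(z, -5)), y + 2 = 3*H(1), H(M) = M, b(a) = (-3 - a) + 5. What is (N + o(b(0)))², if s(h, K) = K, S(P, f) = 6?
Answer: 121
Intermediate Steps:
b(a) = 2 - a
y = 1 (y = -2 + 3*1 = -2 + 3 = 1)
o(z) = 7 (o(z) = 1 + 6 = 7)
N = 4
(N + o(b(0)))² = (4 + 7)² = 11² = 121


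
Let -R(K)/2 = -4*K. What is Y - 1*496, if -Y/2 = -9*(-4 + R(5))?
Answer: 152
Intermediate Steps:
R(K) = 8*K (R(K) = -(-8)*K = 8*K)
Y = 648 (Y = -(-18)*(-4 + 8*5) = -(-18)*(-4 + 40) = -(-18)*36 = -2*(-324) = 648)
Y - 1*496 = 648 - 1*496 = 648 - 496 = 152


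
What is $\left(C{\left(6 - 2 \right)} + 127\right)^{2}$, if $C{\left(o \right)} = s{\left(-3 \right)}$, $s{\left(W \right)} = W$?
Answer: $15376$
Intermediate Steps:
$C{\left(o \right)} = -3$
$\left(C{\left(6 - 2 \right)} + 127\right)^{2} = \left(-3 + 127\right)^{2} = 124^{2} = 15376$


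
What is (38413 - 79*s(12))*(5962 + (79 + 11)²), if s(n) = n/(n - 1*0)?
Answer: 539052708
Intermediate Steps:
s(n) = 1 (s(n) = n/(n + 0) = n/n = 1)
(38413 - 79*s(12))*(5962 + (79 + 11)²) = (38413 - 79*1)*(5962 + (79 + 11)²) = (38413 - 79)*(5962 + 90²) = 38334*(5962 + 8100) = 38334*14062 = 539052708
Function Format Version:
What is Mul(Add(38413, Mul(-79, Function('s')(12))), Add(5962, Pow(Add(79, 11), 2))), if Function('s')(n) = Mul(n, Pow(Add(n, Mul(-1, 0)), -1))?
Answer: 539052708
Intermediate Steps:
Function('s')(n) = 1 (Function('s')(n) = Mul(n, Pow(Add(n, 0), -1)) = Mul(n, Pow(n, -1)) = 1)
Mul(Add(38413, Mul(-79, Function('s')(12))), Add(5962, Pow(Add(79, 11), 2))) = Mul(Add(38413, Mul(-79, 1)), Add(5962, Pow(Add(79, 11), 2))) = Mul(Add(38413, -79), Add(5962, Pow(90, 2))) = Mul(38334, Add(5962, 8100)) = Mul(38334, 14062) = 539052708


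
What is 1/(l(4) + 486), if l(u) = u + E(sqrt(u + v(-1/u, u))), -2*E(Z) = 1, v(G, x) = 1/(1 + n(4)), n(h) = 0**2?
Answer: 2/979 ≈ 0.0020429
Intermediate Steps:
n(h) = 0
v(G, x) = 1 (v(G, x) = 1/(1 + 0) = 1/1 = 1)
E(Z) = -1/2 (E(Z) = -1/2*1 = -1/2)
l(u) = -1/2 + u (l(u) = u - 1/2 = -1/2 + u)
1/(l(4) + 486) = 1/((-1/2 + 4) + 486) = 1/(7/2 + 486) = 1/(979/2) = 2/979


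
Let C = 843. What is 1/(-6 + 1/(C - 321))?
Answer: -522/3131 ≈ -0.16672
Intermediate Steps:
1/(-6 + 1/(C - 321)) = 1/(-6 + 1/(843 - 321)) = 1/(-6 + 1/522) = 1/(-3131/522) = -522/3131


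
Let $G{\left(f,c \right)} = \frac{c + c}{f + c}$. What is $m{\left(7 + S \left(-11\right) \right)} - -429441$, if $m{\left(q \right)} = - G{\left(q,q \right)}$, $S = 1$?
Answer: $429440$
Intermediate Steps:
$G{\left(f,c \right)} = \frac{2 c}{c + f}$
$m{\left(q \right)} = -1$ ($m{\left(q \right)} = - \frac{2 q}{q + q} = - \frac{2 q}{2 q} = - 2 q \frac{1}{2 q} = \left(-1\right) 1 = -1$)
$m{\left(7 + S \left(-11\right) \right)} - -429441 = -1 - -429441 = -1 + 429441 = 429440$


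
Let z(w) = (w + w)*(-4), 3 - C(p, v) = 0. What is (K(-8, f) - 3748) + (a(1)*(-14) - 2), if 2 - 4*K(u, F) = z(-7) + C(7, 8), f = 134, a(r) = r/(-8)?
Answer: -7525/2 ≈ -3762.5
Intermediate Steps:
C(p, v) = 3 (C(p, v) = 3 - 1*0 = 3 + 0 = 3)
a(r) = -r/8 (a(r) = r*(-⅛) = -r/8)
z(w) = -8*w (z(w) = (2*w)*(-4) = -8*w)
K(u, F) = -57/4 (K(u, F) = ½ - (-8*(-7) + 3)/4 = ½ - (56 + 3)/4 = ½ - ¼*59 = ½ - 59/4 = -57/4)
(K(-8, f) - 3748) + (a(1)*(-14) - 2) = (-57/4 - 3748) + (-⅛*1*(-14) - 2) = -15049/4 + (-⅛*(-14) - 2) = -15049/4 + (7/4 - 2) = -15049/4 - ¼ = -7525/2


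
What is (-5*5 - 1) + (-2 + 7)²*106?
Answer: 2624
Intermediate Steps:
(-5*5 - 1) + (-2 + 7)²*106 = (-25 - 1) + 5²*106 = -26 + 25*106 = -26 + 2650 = 2624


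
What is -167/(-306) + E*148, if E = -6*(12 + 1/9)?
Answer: -3290761/306 ≈ -10754.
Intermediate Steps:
E = -218/3 (E = -6*(12 + 1/9) = -6*109/9 = -218/3 ≈ -72.667)
-167/(-306) + E*148 = -167/(-306) - 218/3*148 = -167*(-1/306) - 32264/3 = 167/306 - 32264/3 = -3290761/306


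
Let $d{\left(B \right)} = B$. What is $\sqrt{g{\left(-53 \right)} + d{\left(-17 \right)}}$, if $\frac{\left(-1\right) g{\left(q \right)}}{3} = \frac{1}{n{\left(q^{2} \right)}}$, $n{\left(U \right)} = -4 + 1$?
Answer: $4 i \approx 4.0 i$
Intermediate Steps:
$n{\left(U \right)} = -3$
$g{\left(q \right)} = 1$ ($g{\left(q \right)} = - \frac{3}{-3} = \left(-3\right) \left(- \frac{1}{3}\right) = 1$)
$\sqrt{g{\left(-53 \right)} + d{\left(-17 \right)}} = \sqrt{1 - 17} = \sqrt{-16} = 4 i$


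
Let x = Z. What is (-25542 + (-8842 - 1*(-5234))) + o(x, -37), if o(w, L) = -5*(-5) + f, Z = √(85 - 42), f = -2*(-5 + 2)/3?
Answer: -29123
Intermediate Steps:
f = 2 (f = -2*(-3)*(⅓) = 6*(⅓) = 2)
Z = √43 ≈ 6.5574
x = √43 ≈ 6.5574
o(w, L) = 27 (o(w, L) = -5*(-5) + 2 = 25 + 2 = 27)
(-25542 + (-8842 - 1*(-5234))) + o(x, -37) = (-25542 + (-8842 - 1*(-5234))) + 27 = (-25542 + (-8842 + 5234)) + 27 = (-25542 - 3608) + 27 = -29150 + 27 = -29123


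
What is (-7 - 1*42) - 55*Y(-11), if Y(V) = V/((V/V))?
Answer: 556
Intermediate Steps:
Y(V) = V (Y(V) = V/1 = V*1 = V)
(-7 - 1*42) - 55*Y(-11) = (-7 - 1*42) - 55*(-11) = (-7 - 42) + 605 = -49 + 605 = 556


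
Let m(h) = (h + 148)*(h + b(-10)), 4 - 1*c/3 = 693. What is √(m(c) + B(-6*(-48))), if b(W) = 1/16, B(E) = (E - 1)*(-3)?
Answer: √63449473/4 ≈ 1991.4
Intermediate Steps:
c = -2067 (c = 12 - 3*693 = 12 - 2079 = -2067)
B(E) = 3 - 3*E (B(E) = (-1 + E)*(-3) = 3 - 3*E)
b(W) = 1/16
m(h) = (148 + h)*(1/16 + h) (m(h) = (h + 148)*(h + 1/16) = (148 + h)*(1/16 + h))
√(m(c) + B(-6*(-48))) = √((37/4 + (-2067)² + (2369/16)*(-2067)) + (3 - (-18)*(-48))) = √((37/4 + 4272489 - 4896723/16) + (3 - 3*288)) = √(63463249/16 + (3 - 864)) = √(63463249/16 - 861) = √(63449473/16) = √63449473/4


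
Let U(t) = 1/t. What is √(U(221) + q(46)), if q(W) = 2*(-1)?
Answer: 21*I*√221/221 ≈ 1.4126*I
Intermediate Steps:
q(W) = -2
√(U(221) + q(46)) = √(1/221 - 2) = √(-441/221) = 21*I*√221/221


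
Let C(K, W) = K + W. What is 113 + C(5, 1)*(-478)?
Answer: -2755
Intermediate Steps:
113 + C(5, 1)*(-478) = 113 + (5 + 1)*(-478) = 113 + 6*(-478) = 113 - 2868 = -2755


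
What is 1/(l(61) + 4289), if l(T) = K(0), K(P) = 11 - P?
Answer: 1/4300 ≈ 0.00023256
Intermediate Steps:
l(T) = 11 (l(T) = 11 - 1*0 = 11 + 0 = 11)
1/(l(61) + 4289) = 1/(11 + 4289) = 1/4300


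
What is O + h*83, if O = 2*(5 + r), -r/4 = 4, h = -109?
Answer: -9069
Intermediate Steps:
r = -16 (r = -4*4 = -16)
O = -22 (O = 2*(5 - 16) = 2*(-11) = -22)
O + h*83 = -22 - 109*83 = -22 - 9047 = -9069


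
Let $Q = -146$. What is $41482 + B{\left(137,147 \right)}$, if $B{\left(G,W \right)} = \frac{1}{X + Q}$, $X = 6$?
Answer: $\frac{5807479}{140} \approx 41482.0$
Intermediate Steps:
$B{\left(G,W \right)} = - \frac{1}{140}$ ($B{\left(G,W \right)} = \frac{1}{6 - 146} = \frac{1}{-140} = - \frac{1}{140}$)
$41482 + B{\left(137,147 \right)} = 41482 - \frac{1}{140} = \frac{5807479}{140}$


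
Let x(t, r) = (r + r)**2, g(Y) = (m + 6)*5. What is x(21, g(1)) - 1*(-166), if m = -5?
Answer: 266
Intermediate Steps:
g(Y) = 5 (g(Y) = (-5 + 6)*5 = 1*5 = 5)
x(t, r) = 4*r**2 (x(t, r) = (2*r)**2 = 4*r**2)
x(21, g(1)) - 1*(-166) = 4*5**2 - 1*(-166) = 4*25 + 166 = 100 + 166 = 266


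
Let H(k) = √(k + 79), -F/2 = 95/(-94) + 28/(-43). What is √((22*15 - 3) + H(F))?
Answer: √(1335612207 + 4042*√84061474)/2021 ≈ 18.332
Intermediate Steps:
F = 6717/2021 (F = -2*(95/(-94) + 28/(-43)) = -2*(95*(-1/94) + 28*(-1/43)) = -2*(-95/94 - 28/43) = -2*(-6717/4042) = 6717/2021 ≈ 3.3236)
H(k) = √(79 + k)
√((22*15 - 3) + H(F)) = √((22*15 - 3) + √(79 + 6717/2021)) = √((330 - 3) + √(166376/2021)) = √(327 + 2*√84061474/2021)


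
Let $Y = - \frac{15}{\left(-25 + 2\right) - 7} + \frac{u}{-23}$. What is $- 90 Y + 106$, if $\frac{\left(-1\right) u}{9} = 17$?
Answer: $- \frac{12367}{23} \approx -537.7$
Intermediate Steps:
$u = -153$ ($u = \left(-9\right) 17 = -153$)
$Y = \frac{329}{46}$ ($Y = - \frac{15}{\left(-25 + 2\right) - 7} - \frac{153}{-23} = - \frac{15}{-23 - 7} - - \frac{153}{23} = - \frac{15}{-30} + \frac{153}{23} = \left(-15\right) \left(- \frac{1}{30}\right) + \frac{153}{23} = \frac{1}{2} + \frac{153}{23} = \frac{329}{46} \approx 7.1522$)
$- 90 Y + 106 = \left(-90\right) \frac{329}{46} + 106 = - \frac{14805}{23} + 106 = - \frac{12367}{23}$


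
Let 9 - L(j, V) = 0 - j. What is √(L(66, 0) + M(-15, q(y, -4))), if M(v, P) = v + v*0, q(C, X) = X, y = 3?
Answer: 2*√15 ≈ 7.7460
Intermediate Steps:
L(j, V) = 9 + j (L(j, V) = 9 - (0 - j) = 9 - (-1)*j = 9 + j)
M(v, P) = v (M(v, P) = v + 0 = v)
√(L(66, 0) + M(-15, q(y, -4))) = √((9 + 66) - 15) = √(75 - 15) = √60 = 2*√15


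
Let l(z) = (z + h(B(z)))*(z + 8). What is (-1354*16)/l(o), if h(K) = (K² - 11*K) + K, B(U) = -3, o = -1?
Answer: -10832/133 ≈ -81.444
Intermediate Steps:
h(K) = K² - 10*K
l(z) = (8 + z)*(39 + z) (l(z) = (z - 3*(-10 - 3))*(z + 8) = (z - 3*(-13))*(8 + z) = (z + 39)*(8 + z) = (39 + z)*(8 + z) = (8 + z)*(39 + z))
(-1354*16)/l(o) = (-1354*16)/(312 + (-1)² + 47*(-1)) = -21664/(312 + 1 - 47) = -21664/266 = -21664*1/266 = -10832/133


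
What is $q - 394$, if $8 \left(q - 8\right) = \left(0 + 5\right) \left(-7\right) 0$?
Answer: $-386$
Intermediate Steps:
$q = 8$ ($q = 8 + \frac{\left(0 + 5\right) \left(-7\right) 0}{8} = 8 + \frac{5 \left(-7\right) 0}{8} = 8 + \frac{\left(-35\right) 0}{8} = 8 + \frac{1}{8} \cdot 0 = 8 + 0 = 8$)
$q - 394 = 8 - 394 = -386$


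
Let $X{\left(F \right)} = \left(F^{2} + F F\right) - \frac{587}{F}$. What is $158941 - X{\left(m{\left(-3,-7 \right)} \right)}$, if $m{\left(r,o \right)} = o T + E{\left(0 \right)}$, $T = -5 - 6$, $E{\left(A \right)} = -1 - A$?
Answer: $\frac{11202151}{76} \approx 1.474 \cdot 10^{5}$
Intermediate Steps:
$T = -11$ ($T = -5 - 6 = -11$)
$m{\left(r,o \right)} = -1 - 11 o$ ($m{\left(r,o \right)} = o \left(-11\right) - 1 = - 11 o + \left(-1 + 0\right) = - 11 o - 1 = -1 - 11 o$)
$X{\left(F \right)} = - \frac{587}{F} + 2 F^{2}$ ($X{\left(F \right)} = \left(F^{2} + F^{2}\right) - \frac{587}{F} = 2 F^{2} - \frac{587}{F} = - \frac{587}{F} + 2 F^{2}$)
$158941 - X{\left(m{\left(-3,-7 \right)} \right)} = 158941 - \frac{-587 + 2 \left(-1 - -77\right)^{3}}{-1 - -77} = 158941 - \frac{-587 + 2 \left(-1 + 77\right)^{3}}{-1 + 77} = 158941 - \frac{-587 + 2 \cdot 76^{3}}{76} = 158941 - \frac{-587 + 2 \cdot 438976}{76} = 158941 - \frac{-587 + 877952}{76} = 158941 - \frac{1}{76} \cdot 877365 = 158941 - \frac{877365}{76} = \frac{11202151}{76}$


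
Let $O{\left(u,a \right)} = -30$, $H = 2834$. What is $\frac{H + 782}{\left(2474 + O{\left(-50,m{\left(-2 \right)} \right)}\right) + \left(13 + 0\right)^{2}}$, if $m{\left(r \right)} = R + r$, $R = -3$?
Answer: $\frac{3616}{2613} \approx 1.3839$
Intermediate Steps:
$m{\left(r \right)} = -3 + r$
$\frac{H + 782}{\left(2474 + O{\left(-50,m{\left(-2 \right)} \right)}\right) + \left(13 + 0\right)^{2}} = \frac{2834 + 782}{\left(2474 - 30\right) + \left(13 + 0\right)^{2}} = \frac{3616}{2444 + 13^{2}} = \frac{3616}{2444 + 169} = \frac{3616}{2613}$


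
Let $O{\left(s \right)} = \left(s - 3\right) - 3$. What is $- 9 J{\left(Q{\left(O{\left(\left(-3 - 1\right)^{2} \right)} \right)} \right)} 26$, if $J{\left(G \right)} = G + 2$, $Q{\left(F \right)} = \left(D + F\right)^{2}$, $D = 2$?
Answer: $-34164$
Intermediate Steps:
$O{\left(s \right)} = -6 + s$ ($O{\left(s \right)} = \left(-3 + s\right) - 3 = -6 + s$)
$Q{\left(F \right)} = \left(2 + F\right)^{2}$
$J{\left(G \right)} = 2 + G$
$- 9 J{\left(Q{\left(O{\left(\left(-3 - 1\right)^{2} \right)} \right)} \right)} 26 = - 9 \left(2 + \left(2 - \left(6 - \left(-3 - 1\right)^{2}\right)\right)^{2}\right) 26 = - 9 \left(2 + \left(2 - \left(6 - \left(-4\right)^{2}\right)\right)^{2}\right) 26 = - 9 \left(2 + \left(2 + \left(-6 + 16\right)\right)^{2}\right) 26 = - 9 \left(2 + \left(2 + 10\right)^{2}\right) 26 = - 9 \left(2 + 12^{2}\right) 26 = - 9 \left(2 + 144\right) 26 = \left(-9\right) 146 \cdot 26 = \left(-1314\right) 26 = -34164$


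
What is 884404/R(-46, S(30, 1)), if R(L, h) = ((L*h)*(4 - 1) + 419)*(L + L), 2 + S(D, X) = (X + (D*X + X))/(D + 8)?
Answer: -4200919/252931 ≈ -16.609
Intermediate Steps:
S(D, X) = -2 + (2*X + D*X)/(8 + D) (S(D, X) = -2 + (X + (D*X + X))/(D + 8) = -2 + (X + (X + D*X))/(8 + D) = -2 + (2*X + D*X)/(8 + D))
R(L, h) = 2*L*(419 + 3*L*h) (R(L, h) = ((L*h)*3 + 419)*(2*L) = (3*L*h + 419)*(2*L) = (419 + 3*L*h)*(2*L) = 2*L*(419 + 3*L*h))
884404/R(-46, S(30, 1)) = 884404/((2*(-46)*(419 + 3*(-46)*((-16 - 2*30 + 2*1 + 30*1)/(8 + 30))))) = 884404/((2*(-46)*(419 + 3*(-46)*((-16 - 60 + 2 + 30)/38)))) = 884404/((2*(-46)*(419 + 3*(-46)*((1/38)*(-44))))) = 884404/((2*(-46)*(419 + 3*(-46)*(-22/19)))) = 884404/((2*(-46)*(419 + 3036/19))) = 884404/((2*(-46)*(10997/19))) = 884404/(-1011724/19) = 884404*(-19/1011724) = -4200919/252931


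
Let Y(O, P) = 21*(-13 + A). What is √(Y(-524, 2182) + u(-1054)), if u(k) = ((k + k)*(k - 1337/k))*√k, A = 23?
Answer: √(210 + 2219158*I*√1054) ≈ 6001.9 + 6001.9*I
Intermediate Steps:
Y(O, P) = 210 (Y(O, P) = 21*(-13 + 23) = 21*10 = 210)
u(k) = 2*k^(3/2)*(k - 1337/k) (u(k) = ((2*k)*(k - 1337/k))*√k = (2*k*(k - 1337/k))*√k = 2*k^(3/2)*(k - 1337/k))
√(Y(-524, 2182) + u(-1054)) = √(210 + 2*√(-1054)*(-1337 + (-1054)²)) = √(210 + 2*(I*√1054)*(-1337 + 1110916)) = √(210 + 2*(I*√1054)*1109579) = √(210 + 2219158*I*√1054)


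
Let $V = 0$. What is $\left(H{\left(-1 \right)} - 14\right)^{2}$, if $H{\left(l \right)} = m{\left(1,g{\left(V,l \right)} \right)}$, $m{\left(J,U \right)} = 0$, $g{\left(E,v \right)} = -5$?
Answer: $196$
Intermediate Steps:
$H{\left(l \right)} = 0$
$\left(H{\left(-1 \right)} - 14\right)^{2} = \left(0 - 14\right)^{2} = \left(-14\right)^{2} = 196$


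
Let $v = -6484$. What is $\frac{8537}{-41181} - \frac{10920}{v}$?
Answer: $\frac{98585653}{66754401} \approx 1.4768$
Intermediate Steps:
$\frac{8537}{-41181} - \frac{10920}{v} = \frac{8537}{-41181} - \frac{10920}{-6484} = 8537 \left(- \frac{1}{41181}\right) - - \frac{2730}{1621} = - \frac{8537}{41181} + \frac{2730}{1621} = \frac{98585653}{66754401}$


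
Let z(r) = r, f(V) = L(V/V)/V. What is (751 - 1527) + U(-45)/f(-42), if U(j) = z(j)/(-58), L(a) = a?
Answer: -23449/29 ≈ -808.59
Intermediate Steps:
f(V) = 1/V (f(V) = (V/V)/V = 1/V)
U(j) = -j/58 (U(j) = j/(-58) = j*(-1/58) = -j/58)
(751 - 1527) + U(-45)/f(-42) = (751 - 1527) + (-1/58*(-45))/(1/(-42)) = -776 + 45/(58*(-1/42)) = -776 + (45/58)*(-42) = -776 - 945/29 = -23449/29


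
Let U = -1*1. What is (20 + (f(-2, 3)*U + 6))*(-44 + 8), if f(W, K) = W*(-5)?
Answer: -576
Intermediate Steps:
U = -1
f(W, K) = -5*W
(20 + (f(-2, 3)*U + 6))*(-44 + 8) = (20 + (-5*(-2)*(-1) + 6))*(-44 + 8) = (20 + (10*(-1) + 6))*(-36) = (20 + (-10 + 6))*(-36) = (20 - 4)*(-36) = 16*(-36) = -576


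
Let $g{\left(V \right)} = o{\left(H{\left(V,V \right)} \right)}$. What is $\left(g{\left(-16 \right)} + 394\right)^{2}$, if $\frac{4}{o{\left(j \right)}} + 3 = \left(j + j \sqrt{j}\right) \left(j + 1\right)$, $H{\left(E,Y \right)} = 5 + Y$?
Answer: $\frac{4 \left(913650540 \sqrt{11} + 4721069339 i\right)}{23540 \sqrt{11} + 121651 i} \approx 1.5524 \cdot 10^{5} - 7.9554 i$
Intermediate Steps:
$o{\left(j \right)} = \frac{4}{-3 + \left(1 + j\right) \left(j + j^{\frac{3}{2}}\right)}$ ($o{\left(j \right)} = \frac{4}{-3 + \left(j + j \sqrt{j}\right) \left(j + 1\right)} = \frac{4}{-3 + \left(j + j^{\frac{3}{2}}\right) \left(1 + j\right)} = \frac{4}{-3 + \left(1 + j\right) \left(j + j^{\frac{3}{2}}\right)}$)
$g{\left(V \right)} = \frac{4}{2 + V + \left(5 + V\right)^{2} + \left(5 + V\right)^{\frac{3}{2}} + \left(5 + V\right)^{\frac{5}{2}}}$ ($g{\left(V \right)} = \frac{4}{-3 + \left(5 + V\right) + \left(5 + V\right)^{2} + \left(5 + V\right)^{\frac{3}{2}} + \left(5 + V\right)^{\frac{5}{2}}} = \frac{4}{2 + V + \left(5 + V\right)^{2} + \left(5 + V\right)^{\frac{3}{2}} + \left(5 + V\right)^{\frac{5}{2}}}$)
$\left(g{\left(-16 \right)} + 394\right)^{2} = \left(\frac{4}{2 - 16 + \left(5 - 16\right)^{2} + \left(5 - 16\right)^{\frac{3}{2}} + \left(5 - 16\right)^{\frac{5}{2}}} + 394\right)^{2} = \left(\frac{4}{2 - 16 + \left(-11\right)^{2} + \left(-11\right)^{\frac{3}{2}} + \left(-11\right)^{\frac{5}{2}}} + 394\right)^{2} = \left(\frac{4}{2 - 16 + 121 - 11 i \sqrt{11} + 121 i \sqrt{11}} + 394\right)^{2} = \left(\frac{4}{107 + 110 i \sqrt{11}} + 394\right)^{2} = \left(394 + \frac{4}{107 + 110 i \sqrt{11}}\right)^{2}$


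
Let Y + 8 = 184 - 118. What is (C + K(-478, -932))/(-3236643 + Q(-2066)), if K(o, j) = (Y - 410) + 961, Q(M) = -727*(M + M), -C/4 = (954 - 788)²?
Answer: 109615/232679 ≈ 0.47110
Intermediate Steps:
C = -110224 (C = -4*(954 - 788)² = -4*166² = -4*27556 = -110224)
Y = 58 (Y = -8 + (184 - 118) = -8 + 66 = 58)
Q(M) = -1454*M
K(o, j) = 609 (K(o, j) = (58 - 410) + 961 = -352 + 961 = 609)
(C + K(-478, -932))/(-3236643 + Q(-2066)) = (-110224 + 609)/(-3236643 - 1454*(-2066)) = -109615/(-3236643 + 3003964) = -109615/(-232679) = -109615*(-1/232679) = 109615/232679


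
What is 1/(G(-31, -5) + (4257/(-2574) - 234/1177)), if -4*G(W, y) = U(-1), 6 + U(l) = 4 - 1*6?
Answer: 30602/4509 ≈ 6.7869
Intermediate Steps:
U(l) = -8 (U(l) = -6 + (4 - 1*6) = -6 + (4 - 6) = -6 - 2 = -8)
G(W, y) = 2 (G(W, y) = -¼*(-8) = 2)
1/(G(-31, -5) + (4257/(-2574) - 234/1177)) = 1/(2 + (4257/(-2574) - 234/1177)) = 1/(2 + (4257*(-1/2574) - 234*1/1177)) = 1/(2 + (-43/26 - 234/1177)) = 1/(2 - 56695/30602) = 1/(4509/30602) = 30602/4509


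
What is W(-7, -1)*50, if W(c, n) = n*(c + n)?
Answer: 400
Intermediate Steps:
W(-7, -1)*50 = -(-7 - 1)*50 = -1*(-8)*50 = 8*50 = 400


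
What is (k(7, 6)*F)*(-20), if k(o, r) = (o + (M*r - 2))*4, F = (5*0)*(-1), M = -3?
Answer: 0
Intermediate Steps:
F = 0 (F = 0*(-1) = 0)
k(o, r) = -8 - 12*r + 4*o (k(o, r) = (o + (-3*r - 2))*4 = (o + (-2 - 3*r))*4 = (-2 + o - 3*r)*4 = -8 - 12*r + 4*o)
(k(7, 6)*F)*(-20) = ((-8 - 12*6 + 4*7)*0)*(-20) = ((-8 - 72 + 28)*0)*(-20) = -52*0*(-20) = 0*(-20) = 0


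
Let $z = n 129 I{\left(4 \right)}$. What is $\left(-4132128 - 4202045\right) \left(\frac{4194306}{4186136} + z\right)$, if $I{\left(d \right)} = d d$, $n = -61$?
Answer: $\frac{51075598633821609}{48676} \approx 1.0493 \cdot 10^{12}$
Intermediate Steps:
$I{\left(d \right)} = d^{2}$
$z = -125904$ ($z = \left(-61\right) 129 \cdot 4^{2} = \left(-7869\right) 16 = -125904$)
$\left(-4132128 - 4202045\right) \left(\frac{4194306}{4186136} + z\right) = \left(-4132128 - 4202045\right) \left(\frac{4194306}{4186136} - 125904\right) = - 8334173 \left(4194306 \cdot \frac{1}{4186136} - 125904\right) = - 8334173 \left(\frac{48771}{48676} - 125904\right) = \left(-8334173\right) \left(- \frac{6128454333}{48676}\right) = \frac{51075598633821609}{48676}$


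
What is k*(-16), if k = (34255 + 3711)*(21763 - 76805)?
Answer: 33435593152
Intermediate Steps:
k = -2089724572 (k = 37966*(-55042) = -2089724572)
k*(-16) = -2089724572*(-16) = 33435593152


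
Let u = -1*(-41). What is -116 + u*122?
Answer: 4886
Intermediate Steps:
u = 41
-116 + u*122 = -116 + 41*122 = -116 + 5002 = 4886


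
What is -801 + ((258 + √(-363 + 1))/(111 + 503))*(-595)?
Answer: -322662/307 - 595*I*√362/614 ≈ -1051.0 - 18.438*I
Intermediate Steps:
-801 + ((258 + √(-363 + 1))/(111 + 503))*(-595) = -801 + ((258 + √(-362))/614)*(-595) = -801 + ((258 + I*√362)*(1/614))*(-595) = -801 + (129/307 + I*√362/614)*(-595) = -801 + (-76755/307 - 595*I*√362/614) = -322662/307 - 595*I*√362/614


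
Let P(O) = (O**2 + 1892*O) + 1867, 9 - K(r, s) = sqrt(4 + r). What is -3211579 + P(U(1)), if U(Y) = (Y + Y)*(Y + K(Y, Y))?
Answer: -3171452 - 3864*sqrt(5) ≈ -3.1801e+6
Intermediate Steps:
K(r, s) = 9 - sqrt(4 + r)
U(Y) = 2*Y*(9 + Y - sqrt(4 + Y)) (U(Y) = (Y + Y)*(Y + (9 - sqrt(4 + Y))) = (2*Y)*(9 + Y - sqrt(4 + Y)) = 2*Y*(9 + Y - sqrt(4 + Y)))
P(O) = 1867 + O**2 + 1892*O
-3211579 + P(U(1)) = -3211579 + (1867 + (2*1*(9 + 1 - sqrt(4 + 1)))**2 + 1892*(2*1*(9 + 1 - sqrt(4 + 1)))) = -3211579 + (1867 + (2*1*(9 + 1 - sqrt(5)))**2 + 1892*(2*1*(9 + 1 - sqrt(5)))) = -3211579 + (1867 + (2*1*(10 - sqrt(5)))**2 + 1892*(2*1*(10 - sqrt(5)))) = -3211579 + (1867 + (20 - 2*sqrt(5))**2 + 1892*(20 - 2*sqrt(5))) = -3211579 + (1867 + (20 - 2*sqrt(5))**2 + (37840 - 3784*sqrt(5))) = -3211579 + (39707 + (20 - 2*sqrt(5))**2 - 3784*sqrt(5)) = -3171872 + (20 - 2*sqrt(5))**2 - 3784*sqrt(5)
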